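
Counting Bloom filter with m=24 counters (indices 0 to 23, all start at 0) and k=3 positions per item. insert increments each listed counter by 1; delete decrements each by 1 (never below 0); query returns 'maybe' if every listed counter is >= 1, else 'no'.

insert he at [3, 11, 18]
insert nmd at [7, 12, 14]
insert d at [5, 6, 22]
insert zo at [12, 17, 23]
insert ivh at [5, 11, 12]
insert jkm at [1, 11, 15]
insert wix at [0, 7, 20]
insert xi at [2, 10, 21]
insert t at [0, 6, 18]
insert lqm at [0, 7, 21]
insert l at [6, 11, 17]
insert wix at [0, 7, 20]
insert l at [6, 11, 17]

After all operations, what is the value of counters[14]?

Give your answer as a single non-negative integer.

Answer: 1

Derivation:
Step 1: insert he at [3, 11, 18] -> counters=[0,0,0,1,0,0,0,0,0,0,0,1,0,0,0,0,0,0,1,0,0,0,0,0]
Step 2: insert nmd at [7, 12, 14] -> counters=[0,0,0,1,0,0,0,1,0,0,0,1,1,0,1,0,0,0,1,0,0,0,0,0]
Step 3: insert d at [5, 6, 22] -> counters=[0,0,0,1,0,1,1,1,0,0,0,1,1,0,1,0,0,0,1,0,0,0,1,0]
Step 4: insert zo at [12, 17, 23] -> counters=[0,0,0,1,0,1,1,1,0,0,0,1,2,0,1,0,0,1,1,0,0,0,1,1]
Step 5: insert ivh at [5, 11, 12] -> counters=[0,0,0,1,0,2,1,1,0,0,0,2,3,0,1,0,0,1,1,0,0,0,1,1]
Step 6: insert jkm at [1, 11, 15] -> counters=[0,1,0,1,0,2,1,1,0,0,0,3,3,0,1,1,0,1,1,0,0,0,1,1]
Step 7: insert wix at [0, 7, 20] -> counters=[1,1,0,1,0,2,1,2,0,0,0,3,3,0,1,1,0,1,1,0,1,0,1,1]
Step 8: insert xi at [2, 10, 21] -> counters=[1,1,1,1,0,2,1,2,0,0,1,3,3,0,1,1,0,1,1,0,1,1,1,1]
Step 9: insert t at [0, 6, 18] -> counters=[2,1,1,1,0,2,2,2,0,0,1,3,3,0,1,1,0,1,2,0,1,1,1,1]
Step 10: insert lqm at [0, 7, 21] -> counters=[3,1,1,1,0,2,2,3,0,0,1,3,3,0,1,1,0,1,2,0,1,2,1,1]
Step 11: insert l at [6, 11, 17] -> counters=[3,1,1,1,0,2,3,3,0,0,1,4,3,0,1,1,0,2,2,0,1,2,1,1]
Step 12: insert wix at [0, 7, 20] -> counters=[4,1,1,1,0,2,3,4,0,0,1,4,3,0,1,1,0,2,2,0,2,2,1,1]
Step 13: insert l at [6, 11, 17] -> counters=[4,1,1,1,0,2,4,4,0,0,1,5,3,0,1,1,0,3,2,0,2,2,1,1]
Final counters=[4,1,1,1,0,2,4,4,0,0,1,5,3,0,1,1,0,3,2,0,2,2,1,1] -> counters[14]=1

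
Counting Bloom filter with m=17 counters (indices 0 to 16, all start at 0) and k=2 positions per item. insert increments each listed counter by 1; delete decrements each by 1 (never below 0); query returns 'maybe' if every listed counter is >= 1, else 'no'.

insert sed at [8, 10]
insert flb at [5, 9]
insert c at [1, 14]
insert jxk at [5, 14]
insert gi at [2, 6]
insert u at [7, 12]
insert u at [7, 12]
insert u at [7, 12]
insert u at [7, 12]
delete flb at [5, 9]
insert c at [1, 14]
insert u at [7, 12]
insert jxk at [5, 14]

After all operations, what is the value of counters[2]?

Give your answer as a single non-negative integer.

Step 1: insert sed at [8, 10] -> counters=[0,0,0,0,0,0,0,0,1,0,1,0,0,0,0,0,0]
Step 2: insert flb at [5, 9] -> counters=[0,0,0,0,0,1,0,0,1,1,1,0,0,0,0,0,0]
Step 3: insert c at [1, 14] -> counters=[0,1,0,0,0,1,0,0,1,1,1,0,0,0,1,0,0]
Step 4: insert jxk at [5, 14] -> counters=[0,1,0,0,0,2,0,0,1,1,1,0,0,0,2,0,0]
Step 5: insert gi at [2, 6] -> counters=[0,1,1,0,0,2,1,0,1,1,1,0,0,0,2,0,0]
Step 6: insert u at [7, 12] -> counters=[0,1,1,0,0,2,1,1,1,1,1,0,1,0,2,0,0]
Step 7: insert u at [7, 12] -> counters=[0,1,1,0,0,2,1,2,1,1,1,0,2,0,2,0,0]
Step 8: insert u at [7, 12] -> counters=[0,1,1,0,0,2,1,3,1,1,1,0,3,0,2,0,0]
Step 9: insert u at [7, 12] -> counters=[0,1,1,0,0,2,1,4,1,1,1,0,4,0,2,0,0]
Step 10: delete flb at [5, 9] -> counters=[0,1,1,0,0,1,1,4,1,0,1,0,4,0,2,0,0]
Step 11: insert c at [1, 14] -> counters=[0,2,1,0,0,1,1,4,1,0,1,0,4,0,3,0,0]
Step 12: insert u at [7, 12] -> counters=[0,2,1,0,0,1,1,5,1,0,1,0,5,0,3,0,0]
Step 13: insert jxk at [5, 14] -> counters=[0,2,1,0,0,2,1,5,1,0,1,0,5,0,4,0,0]
Final counters=[0,2,1,0,0,2,1,5,1,0,1,0,5,0,4,0,0] -> counters[2]=1

Answer: 1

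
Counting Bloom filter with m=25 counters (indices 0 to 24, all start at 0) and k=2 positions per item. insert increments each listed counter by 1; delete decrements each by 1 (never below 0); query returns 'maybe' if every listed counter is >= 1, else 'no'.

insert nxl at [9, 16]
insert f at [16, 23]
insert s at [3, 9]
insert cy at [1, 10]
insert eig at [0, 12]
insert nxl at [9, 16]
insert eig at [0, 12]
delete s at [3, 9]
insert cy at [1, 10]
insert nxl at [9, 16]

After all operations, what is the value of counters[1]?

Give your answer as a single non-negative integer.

Answer: 2

Derivation:
Step 1: insert nxl at [9, 16] -> counters=[0,0,0,0,0,0,0,0,0,1,0,0,0,0,0,0,1,0,0,0,0,0,0,0,0]
Step 2: insert f at [16, 23] -> counters=[0,0,0,0,0,0,0,0,0,1,0,0,0,0,0,0,2,0,0,0,0,0,0,1,0]
Step 3: insert s at [3, 9] -> counters=[0,0,0,1,0,0,0,0,0,2,0,0,0,0,0,0,2,0,0,0,0,0,0,1,0]
Step 4: insert cy at [1, 10] -> counters=[0,1,0,1,0,0,0,0,0,2,1,0,0,0,0,0,2,0,0,0,0,0,0,1,0]
Step 5: insert eig at [0, 12] -> counters=[1,1,0,1,0,0,0,0,0,2,1,0,1,0,0,0,2,0,0,0,0,0,0,1,0]
Step 6: insert nxl at [9, 16] -> counters=[1,1,0,1,0,0,0,0,0,3,1,0,1,0,0,0,3,0,0,0,0,0,0,1,0]
Step 7: insert eig at [0, 12] -> counters=[2,1,0,1,0,0,0,0,0,3,1,0,2,0,0,0,3,0,0,0,0,0,0,1,0]
Step 8: delete s at [3, 9] -> counters=[2,1,0,0,0,0,0,0,0,2,1,0,2,0,0,0,3,0,0,0,0,0,0,1,0]
Step 9: insert cy at [1, 10] -> counters=[2,2,0,0,0,0,0,0,0,2,2,0,2,0,0,0,3,0,0,0,0,0,0,1,0]
Step 10: insert nxl at [9, 16] -> counters=[2,2,0,0,0,0,0,0,0,3,2,0,2,0,0,0,4,0,0,0,0,0,0,1,0]
Final counters=[2,2,0,0,0,0,0,0,0,3,2,0,2,0,0,0,4,0,0,0,0,0,0,1,0] -> counters[1]=2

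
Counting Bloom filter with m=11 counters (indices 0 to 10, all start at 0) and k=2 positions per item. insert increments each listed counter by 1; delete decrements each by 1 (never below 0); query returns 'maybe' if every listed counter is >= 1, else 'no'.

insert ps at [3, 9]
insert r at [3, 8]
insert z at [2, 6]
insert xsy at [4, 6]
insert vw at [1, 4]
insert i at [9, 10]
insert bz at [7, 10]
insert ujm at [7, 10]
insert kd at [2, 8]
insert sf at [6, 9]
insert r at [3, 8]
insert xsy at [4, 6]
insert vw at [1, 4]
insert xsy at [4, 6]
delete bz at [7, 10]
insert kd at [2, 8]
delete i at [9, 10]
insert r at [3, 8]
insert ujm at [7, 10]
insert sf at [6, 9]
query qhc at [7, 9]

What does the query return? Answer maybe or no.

Answer: maybe

Derivation:
Step 1: insert ps at [3, 9] -> counters=[0,0,0,1,0,0,0,0,0,1,0]
Step 2: insert r at [3, 8] -> counters=[0,0,0,2,0,0,0,0,1,1,0]
Step 3: insert z at [2, 6] -> counters=[0,0,1,2,0,0,1,0,1,1,0]
Step 4: insert xsy at [4, 6] -> counters=[0,0,1,2,1,0,2,0,1,1,0]
Step 5: insert vw at [1, 4] -> counters=[0,1,1,2,2,0,2,0,1,1,0]
Step 6: insert i at [9, 10] -> counters=[0,1,1,2,2,0,2,0,1,2,1]
Step 7: insert bz at [7, 10] -> counters=[0,1,1,2,2,0,2,1,1,2,2]
Step 8: insert ujm at [7, 10] -> counters=[0,1,1,2,2,0,2,2,1,2,3]
Step 9: insert kd at [2, 8] -> counters=[0,1,2,2,2,0,2,2,2,2,3]
Step 10: insert sf at [6, 9] -> counters=[0,1,2,2,2,0,3,2,2,3,3]
Step 11: insert r at [3, 8] -> counters=[0,1,2,3,2,0,3,2,3,3,3]
Step 12: insert xsy at [4, 6] -> counters=[0,1,2,3,3,0,4,2,3,3,3]
Step 13: insert vw at [1, 4] -> counters=[0,2,2,3,4,0,4,2,3,3,3]
Step 14: insert xsy at [4, 6] -> counters=[0,2,2,3,5,0,5,2,3,3,3]
Step 15: delete bz at [7, 10] -> counters=[0,2,2,3,5,0,5,1,3,3,2]
Step 16: insert kd at [2, 8] -> counters=[0,2,3,3,5,0,5,1,4,3,2]
Step 17: delete i at [9, 10] -> counters=[0,2,3,3,5,0,5,1,4,2,1]
Step 18: insert r at [3, 8] -> counters=[0,2,3,4,5,0,5,1,5,2,1]
Step 19: insert ujm at [7, 10] -> counters=[0,2,3,4,5,0,5,2,5,2,2]
Step 20: insert sf at [6, 9] -> counters=[0,2,3,4,5,0,6,2,5,3,2]
Query qhc: check counters[7]=2 counters[9]=3 -> maybe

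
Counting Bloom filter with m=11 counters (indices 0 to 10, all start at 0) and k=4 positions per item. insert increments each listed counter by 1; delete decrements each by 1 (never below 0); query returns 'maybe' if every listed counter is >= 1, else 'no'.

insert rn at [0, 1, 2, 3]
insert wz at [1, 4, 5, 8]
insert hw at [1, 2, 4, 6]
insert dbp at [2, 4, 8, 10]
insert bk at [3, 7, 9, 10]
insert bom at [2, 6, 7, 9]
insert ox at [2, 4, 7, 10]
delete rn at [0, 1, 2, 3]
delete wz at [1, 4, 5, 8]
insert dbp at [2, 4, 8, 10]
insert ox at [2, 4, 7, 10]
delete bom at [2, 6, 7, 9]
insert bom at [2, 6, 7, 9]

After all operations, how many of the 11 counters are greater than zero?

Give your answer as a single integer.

Answer: 9

Derivation:
Step 1: insert rn at [0, 1, 2, 3] -> counters=[1,1,1,1,0,0,0,0,0,0,0]
Step 2: insert wz at [1, 4, 5, 8] -> counters=[1,2,1,1,1,1,0,0,1,0,0]
Step 3: insert hw at [1, 2, 4, 6] -> counters=[1,3,2,1,2,1,1,0,1,0,0]
Step 4: insert dbp at [2, 4, 8, 10] -> counters=[1,3,3,1,3,1,1,0,2,0,1]
Step 5: insert bk at [3, 7, 9, 10] -> counters=[1,3,3,2,3,1,1,1,2,1,2]
Step 6: insert bom at [2, 6, 7, 9] -> counters=[1,3,4,2,3,1,2,2,2,2,2]
Step 7: insert ox at [2, 4, 7, 10] -> counters=[1,3,5,2,4,1,2,3,2,2,3]
Step 8: delete rn at [0, 1, 2, 3] -> counters=[0,2,4,1,4,1,2,3,2,2,3]
Step 9: delete wz at [1, 4, 5, 8] -> counters=[0,1,4,1,3,0,2,3,1,2,3]
Step 10: insert dbp at [2, 4, 8, 10] -> counters=[0,1,5,1,4,0,2,3,2,2,4]
Step 11: insert ox at [2, 4, 7, 10] -> counters=[0,1,6,1,5,0,2,4,2,2,5]
Step 12: delete bom at [2, 6, 7, 9] -> counters=[0,1,5,1,5,0,1,3,2,1,5]
Step 13: insert bom at [2, 6, 7, 9] -> counters=[0,1,6,1,5,0,2,4,2,2,5]
Final counters=[0,1,6,1,5,0,2,4,2,2,5] -> 9 nonzero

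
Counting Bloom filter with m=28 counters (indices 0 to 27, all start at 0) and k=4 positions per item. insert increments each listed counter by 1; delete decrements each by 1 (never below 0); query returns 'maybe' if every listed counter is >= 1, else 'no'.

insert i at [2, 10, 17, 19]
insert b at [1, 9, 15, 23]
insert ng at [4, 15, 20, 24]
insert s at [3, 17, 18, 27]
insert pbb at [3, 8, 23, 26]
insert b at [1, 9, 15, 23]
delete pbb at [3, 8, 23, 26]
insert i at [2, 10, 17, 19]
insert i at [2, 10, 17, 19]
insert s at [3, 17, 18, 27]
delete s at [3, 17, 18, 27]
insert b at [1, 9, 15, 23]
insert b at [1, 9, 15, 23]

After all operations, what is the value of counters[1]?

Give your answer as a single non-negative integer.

Answer: 4

Derivation:
Step 1: insert i at [2, 10, 17, 19] -> counters=[0,0,1,0,0,0,0,0,0,0,1,0,0,0,0,0,0,1,0,1,0,0,0,0,0,0,0,0]
Step 2: insert b at [1, 9, 15, 23] -> counters=[0,1,1,0,0,0,0,0,0,1,1,0,0,0,0,1,0,1,0,1,0,0,0,1,0,0,0,0]
Step 3: insert ng at [4, 15, 20, 24] -> counters=[0,1,1,0,1,0,0,0,0,1,1,0,0,0,0,2,0,1,0,1,1,0,0,1,1,0,0,0]
Step 4: insert s at [3, 17, 18, 27] -> counters=[0,1,1,1,1,0,0,0,0,1,1,0,0,0,0,2,0,2,1,1,1,0,0,1,1,0,0,1]
Step 5: insert pbb at [3, 8, 23, 26] -> counters=[0,1,1,2,1,0,0,0,1,1,1,0,0,0,0,2,0,2,1,1,1,0,0,2,1,0,1,1]
Step 6: insert b at [1, 9, 15, 23] -> counters=[0,2,1,2,1,0,0,0,1,2,1,0,0,0,0,3,0,2,1,1,1,0,0,3,1,0,1,1]
Step 7: delete pbb at [3, 8, 23, 26] -> counters=[0,2,1,1,1,0,0,0,0,2,1,0,0,0,0,3,0,2,1,1,1,0,0,2,1,0,0,1]
Step 8: insert i at [2, 10, 17, 19] -> counters=[0,2,2,1,1,0,0,0,0,2,2,0,0,0,0,3,0,3,1,2,1,0,0,2,1,0,0,1]
Step 9: insert i at [2, 10, 17, 19] -> counters=[0,2,3,1,1,0,0,0,0,2,3,0,0,0,0,3,0,4,1,3,1,0,0,2,1,0,0,1]
Step 10: insert s at [3, 17, 18, 27] -> counters=[0,2,3,2,1,0,0,0,0,2,3,0,0,0,0,3,0,5,2,3,1,0,0,2,1,0,0,2]
Step 11: delete s at [3, 17, 18, 27] -> counters=[0,2,3,1,1,0,0,0,0,2,3,0,0,0,0,3,0,4,1,3,1,0,0,2,1,0,0,1]
Step 12: insert b at [1, 9, 15, 23] -> counters=[0,3,3,1,1,0,0,0,0,3,3,0,0,0,0,4,0,4,1,3,1,0,0,3,1,0,0,1]
Step 13: insert b at [1, 9, 15, 23] -> counters=[0,4,3,1,1,0,0,0,0,4,3,0,0,0,0,5,0,4,1,3,1,0,0,4,1,0,0,1]
Final counters=[0,4,3,1,1,0,0,0,0,4,3,0,0,0,0,5,0,4,1,3,1,0,0,4,1,0,0,1] -> counters[1]=4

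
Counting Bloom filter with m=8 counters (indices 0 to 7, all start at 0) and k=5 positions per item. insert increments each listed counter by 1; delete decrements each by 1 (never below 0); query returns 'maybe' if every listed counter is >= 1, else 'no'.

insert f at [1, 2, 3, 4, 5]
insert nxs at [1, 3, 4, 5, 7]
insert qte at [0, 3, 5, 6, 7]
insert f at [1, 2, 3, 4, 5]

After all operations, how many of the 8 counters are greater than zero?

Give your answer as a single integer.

Answer: 8

Derivation:
Step 1: insert f at [1, 2, 3, 4, 5] -> counters=[0,1,1,1,1,1,0,0]
Step 2: insert nxs at [1, 3, 4, 5, 7] -> counters=[0,2,1,2,2,2,0,1]
Step 3: insert qte at [0, 3, 5, 6, 7] -> counters=[1,2,1,3,2,3,1,2]
Step 4: insert f at [1, 2, 3, 4, 5] -> counters=[1,3,2,4,3,4,1,2]
Final counters=[1,3,2,4,3,4,1,2] -> 8 nonzero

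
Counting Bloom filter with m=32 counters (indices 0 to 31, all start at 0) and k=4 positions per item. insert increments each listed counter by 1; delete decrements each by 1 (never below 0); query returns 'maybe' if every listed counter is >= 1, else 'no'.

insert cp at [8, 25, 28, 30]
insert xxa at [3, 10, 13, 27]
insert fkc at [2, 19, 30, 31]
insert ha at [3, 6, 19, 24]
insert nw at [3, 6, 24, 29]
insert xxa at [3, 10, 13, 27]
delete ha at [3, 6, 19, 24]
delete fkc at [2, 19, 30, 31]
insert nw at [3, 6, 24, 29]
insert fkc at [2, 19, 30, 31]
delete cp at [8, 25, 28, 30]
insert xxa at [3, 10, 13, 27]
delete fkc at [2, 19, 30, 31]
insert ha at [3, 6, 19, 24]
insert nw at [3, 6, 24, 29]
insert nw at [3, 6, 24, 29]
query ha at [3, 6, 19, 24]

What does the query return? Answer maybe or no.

Answer: maybe

Derivation:
Step 1: insert cp at [8, 25, 28, 30] -> counters=[0,0,0,0,0,0,0,0,1,0,0,0,0,0,0,0,0,0,0,0,0,0,0,0,0,1,0,0,1,0,1,0]
Step 2: insert xxa at [3, 10, 13, 27] -> counters=[0,0,0,1,0,0,0,0,1,0,1,0,0,1,0,0,0,0,0,0,0,0,0,0,0,1,0,1,1,0,1,0]
Step 3: insert fkc at [2, 19, 30, 31] -> counters=[0,0,1,1,0,0,0,0,1,0,1,0,0,1,0,0,0,0,0,1,0,0,0,0,0,1,0,1,1,0,2,1]
Step 4: insert ha at [3, 6, 19, 24] -> counters=[0,0,1,2,0,0,1,0,1,0,1,0,0,1,0,0,0,0,0,2,0,0,0,0,1,1,0,1,1,0,2,1]
Step 5: insert nw at [3, 6, 24, 29] -> counters=[0,0,1,3,0,0,2,0,1,0,1,0,0,1,0,0,0,0,0,2,0,0,0,0,2,1,0,1,1,1,2,1]
Step 6: insert xxa at [3, 10, 13, 27] -> counters=[0,0,1,4,0,0,2,0,1,0,2,0,0,2,0,0,0,0,0,2,0,0,0,0,2,1,0,2,1,1,2,1]
Step 7: delete ha at [3, 6, 19, 24] -> counters=[0,0,1,3,0,0,1,0,1,0,2,0,0,2,0,0,0,0,0,1,0,0,0,0,1,1,0,2,1,1,2,1]
Step 8: delete fkc at [2, 19, 30, 31] -> counters=[0,0,0,3,0,0,1,0,1,0,2,0,0,2,0,0,0,0,0,0,0,0,0,0,1,1,0,2,1,1,1,0]
Step 9: insert nw at [3, 6, 24, 29] -> counters=[0,0,0,4,0,0,2,0,1,0,2,0,0,2,0,0,0,0,0,0,0,0,0,0,2,1,0,2,1,2,1,0]
Step 10: insert fkc at [2, 19, 30, 31] -> counters=[0,0,1,4,0,0,2,0,1,0,2,0,0,2,0,0,0,0,0,1,0,0,0,0,2,1,0,2,1,2,2,1]
Step 11: delete cp at [8, 25, 28, 30] -> counters=[0,0,1,4,0,0,2,0,0,0,2,0,0,2,0,0,0,0,0,1,0,0,0,0,2,0,0,2,0,2,1,1]
Step 12: insert xxa at [3, 10, 13, 27] -> counters=[0,0,1,5,0,0,2,0,0,0,3,0,0,3,0,0,0,0,0,1,0,0,0,0,2,0,0,3,0,2,1,1]
Step 13: delete fkc at [2, 19, 30, 31] -> counters=[0,0,0,5,0,0,2,0,0,0,3,0,0,3,0,0,0,0,0,0,0,0,0,0,2,0,0,3,0,2,0,0]
Step 14: insert ha at [3, 6, 19, 24] -> counters=[0,0,0,6,0,0,3,0,0,0,3,0,0,3,0,0,0,0,0,1,0,0,0,0,3,0,0,3,0,2,0,0]
Step 15: insert nw at [3, 6, 24, 29] -> counters=[0,0,0,7,0,0,4,0,0,0,3,0,0,3,0,0,0,0,0,1,0,0,0,0,4,0,0,3,0,3,0,0]
Step 16: insert nw at [3, 6, 24, 29] -> counters=[0,0,0,8,0,0,5,0,0,0,3,0,0,3,0,0,0,0,0,1,0,0,0,0,5,0,0,3,0,4,0,0]
Query ha: check counters[3]=8 counters[6]=5 counters[19]=1 counters[24]=5 -> maybe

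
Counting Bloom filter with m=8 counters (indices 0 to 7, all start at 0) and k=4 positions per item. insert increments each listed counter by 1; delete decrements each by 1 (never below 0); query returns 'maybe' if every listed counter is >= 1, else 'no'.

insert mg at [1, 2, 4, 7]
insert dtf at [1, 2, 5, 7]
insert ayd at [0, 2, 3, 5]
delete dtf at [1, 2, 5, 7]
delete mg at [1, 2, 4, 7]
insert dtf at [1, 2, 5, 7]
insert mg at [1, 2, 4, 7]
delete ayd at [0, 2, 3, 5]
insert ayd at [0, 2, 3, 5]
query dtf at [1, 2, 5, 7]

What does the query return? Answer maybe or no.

Answer: maybe

Derivation:
Step 1: insert mg at [1, 2, 4, 7] -> counters=[0,1,1,0,1,0,0,1]
Step 2: insert dtf at [1, 2, 5, 7] -> counters=[0,2,2,0,1,1,0,2]
Step 3: insert ayd at [0, 2, 3, 5] -> counters=[1,2,3,1,1,2,0,2]
Step 4: delete dtf at [1, 2, 5, 7] -> counters=[1,1,2,1,1,1,0,1]
Step 5: delete mg at [1, 2, 4, 7] -> counters=[1,0,1,1,0,1,0,0]
Step 6: insert dtf at [1, 2, 5, 7] -> counters=[1,1,2,1,0,2,0,1]
Step 7: insert mg at [1, 2, 4, 7] -> counters=[1,2,3,1,1,2,0,2]
Step 8: delete ayd at [0, 2, 3, 5] -> counters=[0,2,2,0,1,1,0,2]
Step 9: insert ayd at [0, 2, 3, 5] -> counters=[1,2,3,1,1,2,0,2]
Query dtf: check counters[1]=2 counters[2]=3 counters[5]=2 counters[7]=2 -> maybe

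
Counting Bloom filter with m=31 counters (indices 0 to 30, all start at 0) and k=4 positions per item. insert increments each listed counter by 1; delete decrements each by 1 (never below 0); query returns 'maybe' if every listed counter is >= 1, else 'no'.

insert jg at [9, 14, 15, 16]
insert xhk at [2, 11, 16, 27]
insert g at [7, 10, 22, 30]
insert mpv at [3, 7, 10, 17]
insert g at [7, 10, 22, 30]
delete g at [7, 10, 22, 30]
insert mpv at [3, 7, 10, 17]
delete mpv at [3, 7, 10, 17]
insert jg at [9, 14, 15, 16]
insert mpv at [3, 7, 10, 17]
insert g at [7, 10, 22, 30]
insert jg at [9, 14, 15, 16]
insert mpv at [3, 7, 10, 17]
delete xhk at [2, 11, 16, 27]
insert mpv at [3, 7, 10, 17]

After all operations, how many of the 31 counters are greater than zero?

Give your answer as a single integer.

Step 1: insert jg at [9, 14, 15, 16] -> counters=[0,0,0,0,0,0,0,0,0,1,0,0,0,0,1,1,1,0,0,0,0,0,0,0,0,0,0,0,0,0,0]
Step 2: insert xhk at [2, 11, 16, 27] -> counters=[0,0,1,0,0,0,0,0,0,1,0,1,0,0,1,1,2,0,0,0,0,0,0,0,0,0,0,1,0,0,0]
Step 3: insert g at [7, 10, 22, 30] -> counters=[0,0,1,0,0,0,0,1,0,1,1,1,0,0,1,1,2,0,0,0,0,0,1,0,0,0,0,1,0,0,1]
Step 4: insert mpv at [3, 7, 10, 17] -> counters=[0,0,1,1,0,0,0,2,0,1,2,1,0,0,1,1,2,1,0,0,0,0,1,0,0,0,0,1,0,0,1]
Step 5: insert g at [7, 10, 22, 30] -> counters=[0,0,1,1,0,0,0,3,0,1,3,1,0,0,1,1,2,1,0,0,0,0,2,0,0,0,0,1,0,0,2]
Step 6: delete g at [7, 10, 22, 30] -> counters=[0,0,1,1,0,0,0,2,0,1,2,1,0,0,1,1,2,1,0,0,0,0,1,0,0,0,0,1,0,0,1]
Step 7: insert mpv at [3, 7, 10, 17] -> counters=[0,0,1,2,0,0,0,3,0,1,3,1,0,0,1,1,2,2,0,0,0,0,1,0,0,0,0,1,0,0,1]
Step 8: delete mpv at [3, 7, 10, 17] -> counters=[0,0,1,1,0,0,0,2,0,1,2,1,0,0,1,1,2,1,0,0,0,0,1,0,0,0,0,1,0,0,1]
Step 9: insert jg at [9, 14, 15, 16] -> counters=[0,0,1,1,0,0,0,2,0,2,2,1,0,0,2,2,3,1,0,0,0,0,1,0,0,0,0,1,0,0,1]
Step 10: insert mpv at [3, 7, 10, 17] -> counters=[0,0,1,2,0,0,0,3,0,2,3,1,0,0,2,2,3,2,0,0,0,0,1,0,0,0,0,1,0,0,1]
Step 11: insert g at [7, 10, 22, 30] -> counters=[0,0,1,2,0,0,0,4,0,2,4,1,0,0,2,2,3,2,0,0,0,0,2,0,0,0,0,1,0,0,2]
Step 12: insert jg at [9, 14, 15, 16] -> counters=[0,0,1,2,0,0,0,4,0,3,4,1,0,0,3,3,4,2,0,0,0,0,2,0,0,0,0,1,0,0,2]
Step 13: insert mpv at [3, 7, 10, 17] -> counters=[0,0,1,3,0,0,0,5,0,3,5,1,0,0,3,3,4,3,0,0,0,0,2,0,0,0,0,1,0,0,2]
Step 14: delete xhk at [2, 11, 16, 27] -> counters=[0,0,0,3,0,0,0,5,0,3,5,0,0,0,3,3,3,3,0,0,0,0,2,0,0,0,0,0,0,0,2]
Step 15: insert mpv at [3, 7, 10, 17] -> counters=[0,0,0,4,0,0,0,6,0,3,6,0,0,0,3,3,3,4,0,0,0,0,2,0,0,0,0,0,0,0,2]
Final counters=[0,0,0,4,0,0,0,6,0,3,6,0,0,0,3,3,3,4,0,0,0,0,2,0,0,0,0,0,0,0,2] -> 10 nonzero

Answer: 10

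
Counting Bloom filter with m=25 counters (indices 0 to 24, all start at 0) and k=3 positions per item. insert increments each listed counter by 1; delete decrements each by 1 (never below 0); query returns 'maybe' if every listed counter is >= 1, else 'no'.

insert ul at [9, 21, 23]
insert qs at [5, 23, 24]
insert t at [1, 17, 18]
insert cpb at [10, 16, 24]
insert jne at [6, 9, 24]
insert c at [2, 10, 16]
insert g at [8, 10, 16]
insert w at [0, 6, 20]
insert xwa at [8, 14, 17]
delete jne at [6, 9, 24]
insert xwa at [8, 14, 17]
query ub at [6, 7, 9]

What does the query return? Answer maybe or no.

Answer: no

Derivation:
Step 1: insert ul at [9, 21, 23] -> counters=[0,0,0,0,0,0,0,0,0,1,0,0,0,0,0,0,0,0,0,0,0,1,0,1,0]
Step 2: insert qs at [5, 23, 24] -> counters=[0,0,0,0,0,1,0,0,0,1,0,0,0,0,0,0,0,0,0,0,0,1,0,2,1]
Step 3: insert t at [1, 17, 18] -> counters=[0,1,0,0,0,1,0,0,0,1,0,0,0,0,0,0,0,1,1,0,0,1,0,2,1]
Step 4: insert cpb at [10, 16, 24] -> counters=[0,1,0,0,0,1,0,0,0,1,1,0,0,0,0,0,1,1,1,0,0,1,0,2,2]
Step 5: insert jne at [6, 9, 24] -> counters=[0,1,0,0,0,1,1,0,0,2,1,0,0,0,0,0,1,1,1,0,0,1,0,2,3]
Step 6: insert c at [2, 10, 16] -> counters=[0,1,1,0,0,1,1,0,0,2,2,0,0,0,0,0,2,1,1,0,0,1,0,2,3]
Step 7: insert g at [8, 10, 16] -> counters=[0,1,1,0,0,1,1,0,1,2,3,0,0,0,0,0,3,1,1,0,0,1,0,2,3]
Step 8: insert w at [0, 6, 20] -> counters=[1,1,1,0,0,1,2,0,1,2,3,0,0,0,0,0,3,1,1,0,1,1,0,2,3]
Step 9: insert xwa at [8, 14, 17] -> counters=[1,1,1,0,0,1,2,0,2,2,3,0,0,0,1,0,3,2,1,0,1,1,0,2,3]
Step 10: delete jne at [6, 9, 24] -> counters=[1,1,1,0,0,1,1,0,2,1,3,0,0,0,1,0,3,2,1,0,1,1,0,2,2]
Step 11: insert xwa at [8, 14, 17] -> counters=[1,1,1,0,0,1,1,0,3,1,3,0,0,0,2,0,3,3,1,0,1,1,0,2,2]
Query ub: check counters[6]=1 counters[7]=0 counters[9]=1 -> no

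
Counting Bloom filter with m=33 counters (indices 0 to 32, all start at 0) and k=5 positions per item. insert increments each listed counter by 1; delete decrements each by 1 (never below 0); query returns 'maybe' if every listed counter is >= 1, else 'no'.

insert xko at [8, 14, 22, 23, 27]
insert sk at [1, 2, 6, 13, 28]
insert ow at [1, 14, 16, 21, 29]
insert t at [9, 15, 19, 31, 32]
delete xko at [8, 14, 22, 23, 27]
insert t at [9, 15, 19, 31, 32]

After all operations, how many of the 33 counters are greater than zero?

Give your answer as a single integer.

Answer: 14

Derivation:
Step 1: insert xko at [8, 14, 22, 23, 27] -> counters=[0,0,0,0,0,0,0,0,1,0,0,0,0,0,1,0,0,0,0,0,0,0,1,1,0,0,0,1,0,0,0,0,0]
Step 2: insert sk at [1, 2, 6, 13, 28] -> counters=[0,1,1,0,0,0,1,0,1,0,0,0,0,1,1,0,0,0,0,0,0,0,1,1,0,0,0,1,1,0,0,0,0]
Step 3: insert ow at [1, 14, 16, 21, 29] -> counters=[0,2,1,0,0,0,1,0,1,0,0,0,0,1,2,0,1,0,0,0,0,1,1,1,0,0,0,1,1,1,0,0,0]
Step 4: insert t at [9, 15, 19, 31, 32] -> counters=[0,2,1,0,0,0,1,0,1,1,0,0,0,1,2,1,1,0,0,1,0,1,1,1,0,0,0,1,1,1,0,1,1]
Step 5: delete xko at [8, 14, 22, 23, 27] -> counters=[0,2,1,0,0,0,1,0,0,1,0,0,0,1,1,1,1,0,0,1,0,1,0,0,0,0,0,0,1,1,0,1,1]
Step 6: insert t at [9, 15, 19, 31, 32] -> counters=[0,2,1,0,0,0,1,0,0,2,0,0,0,1,1,2,1,0,0,2,0,1,0,0,0,0,0,0,1,1,0,2,2]
Final counters=[0,2,1,0,0,0,1,0,0,2,0,0,0,1,1,2,1,0,0,2,0,1,0,0,0,0,0,0,1,1,0,2,2] -> 14 nonzero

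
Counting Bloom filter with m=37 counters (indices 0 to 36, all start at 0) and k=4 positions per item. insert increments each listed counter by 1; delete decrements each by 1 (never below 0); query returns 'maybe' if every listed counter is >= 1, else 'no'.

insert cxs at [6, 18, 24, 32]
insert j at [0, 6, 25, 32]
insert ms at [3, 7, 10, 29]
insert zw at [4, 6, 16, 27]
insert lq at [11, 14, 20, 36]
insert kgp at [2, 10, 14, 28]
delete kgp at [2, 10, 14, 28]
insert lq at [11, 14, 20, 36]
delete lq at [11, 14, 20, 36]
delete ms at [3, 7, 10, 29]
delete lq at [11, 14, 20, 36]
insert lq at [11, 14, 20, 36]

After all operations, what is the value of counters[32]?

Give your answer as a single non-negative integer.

Step 1: insert cxs at [6, 18, 24, 32] -> counters=[0,0,0,0,0,0,1,0,0,0,0,0,0,0,0,0,0,0,1,0,0,0,0,0,1,0,0,0,0,0,0,0,1,0,0,0,0]
Step 2: insert j at [0, 6, 25, 32] -> counters=[1,0,0,0,0,0,2,0,0,0,0,0,0,0,0,0,0,0,1,0,0,0,0,0,1,1,0,0,0,0,0,0,2,0,0,0,0]
Step 3: insert ms at [3, 7, 10, 29] -> counters=[1,0,0,1,0,0,2,1,0,0,1,0,0,0,0,0,0,0,1,0,0,0,0,0,1,1,0,0,0,1,0,0,2,0,0,0,0]
Step 4: insert zw at [4, 6, 16, 27] -> counters=[1,0,0,1,1,0,3,1,0,0,1,0,0,0,0,0,1,0,1,0,0,0,0,0,1,1,0,1,0,1,0,0,2,0,0,0,0]
Step 5: insert lq at [11, 14, 20, 36] -> counters=[1,0,0,1,1,0,3,1,0,0,1,1,0,0,1,0,1,0,1,0,1,0,0,0,1,1,0,1,0,1,0,0,2,0,0,0,1]
Step 6: insert kgp at [2, 10, 14, 28] -> counters=[1,0,1,1,1,0,3,1,0,0,2,1,0,0,2,0,1,0,1,0,1,0,0,0,1,1,0,1,1,1,0,0,2,0,0,0,1]
Step 7: delete kgp at [2, 10, 14, 28] -> counters=[1,0,0,1,1,0,3,1,0,0,1,1,0,0,1,0,1,0,1,0,1,0,0,0,1,1,0,1,0,1,0,0,2,0,0,0,1]
Step 8: insert lq at [11, 14, 20, 36] -> counters=[1,0,0,1,1,0,3,1,0,0,1,2,0,0,2,0,1,0,1,0,2,0,0,0,1,1,0,1,0,1,0,0,2,0,0,0,2]
Step 9: delete lq at [11, 14, 20, 36] -> counters=[1,0,0,1,1,0,3,1,0,0,1,1,0,0,1,0,1,0,1,0,1,0,0,0,1,1,0,1,0,1,0,0,2,0,0,0,1]
Step 10: delete ms at [3, 7, 10, 29] -> counters=[1,0,0,0,1,0,3,0,0,0,0,1,0,0,1,0,1,0,1,0,1,0,0,0,1,1,0,1,0,0,0,0,2,0,0,0,1]
Step 11: delete lq at [11, 14, 20, 36] -> counters=[1,0,0,0,1,0,3,0,0,0,0,0,0,0,0,0,1,0,1,0,0,0,0,0,1,1,0,1,0,0,0,0,2,0,0,0,0]
Step 12: insert lq at [11, 14, 20, 36] -> counters=[1,0,0,0,1,0,3,0,0,0,0,1,0,0,1,0,1,0,1,0,1,0,0,0,1,1,0,1,0,0,0,0,2,0,0,0,1]
Final counters=[1,0,0,0,1,0,3,0,0,0,0,1,0,0,1,0,1,0,1,0,1,0,0,0,1,1,0,1,0,0,0,0,2,0,0,0,1] -> counters[32]=2

Answer: 2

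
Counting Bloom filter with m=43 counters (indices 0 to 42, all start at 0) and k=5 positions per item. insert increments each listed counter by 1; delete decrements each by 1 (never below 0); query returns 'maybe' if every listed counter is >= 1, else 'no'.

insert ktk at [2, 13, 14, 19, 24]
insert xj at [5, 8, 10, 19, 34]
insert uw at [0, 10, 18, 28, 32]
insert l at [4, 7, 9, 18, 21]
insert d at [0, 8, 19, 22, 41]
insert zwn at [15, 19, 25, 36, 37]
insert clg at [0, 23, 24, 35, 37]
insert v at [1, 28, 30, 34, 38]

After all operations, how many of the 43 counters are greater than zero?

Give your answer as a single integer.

Step 1: insert ktk at [2, 13, 14, 19, 24] -> counters=[0,0,1,0,0,0,0,0,0,0,0,0,0,1,1,0,0,0,0,1,0,0,0,0,1,0,0,0,0,0,0,0,0,0,0,0,0,0,0,0,0,0,0]
Step 2: insert xj at [5, 8, 10, 19, 34] -> counters=[0,0,1,0,0,1,0,0,1,0,1,0,0,1,1,0,0,0,0,2,0,0,0,0,1,0,0,0,0,0,0,0,0,0,1,0,0,0,0,0,0,0,0]
Step 3: insert uw at [0, 10, 18, 28, 32] -> counters=[1,0,1,0,0,1,0,0,1,0,2,0,0,1,1,0,0,0,1,2,0,0,0,0,1,0,0,0,1,0,0,0,1,0,1,0,0,0,0,0,0,0,0]
Step 4: insert l at [4, 7, 9, 18, 21] -> counters=[1,0,1,0,1,1,0,1,1,1,2,0,0,1,1,0,0,0,2,2,0,1,0,0,1,0,0,0,1,0,0,0,1,0,1,0,0,0,0,0,0,0,0]
Step 5: insert d at [0, 8, 19, 22, 41] -> counters=[2,0,1,0,1,1,0,1,2,1,2,0,0,1,1,0,0,0,2,3,0,1,1,0,1,0,0,0,1,0,0,0,1,0,1,0,0,0,0,0,0,1,0]
Step 6: insert zwn at [15, 19, 25, 36, 37] -> counters=[2,0,1,0,1,1,0,1,2,1,2,0,0,1,1,1,0,0,2,4,0,1,1,0,1,1,0,0,1,0,0,0,1,0,1,0,1,1,0,0,0,1,0]
Step 7: insert clg at [0, 23, 24, 35, 37] -> counters=[3,0,1,0,1,1,0,1,2,1,2,0,0,1,1,1,0,0,2,4,0,1,1,1,2,1,0,0,1,0,0,0,1,0,1,1,1,2,0,0,0,1,0]
Step 8: insert v at [1, 28, 30, 34, 38] -> counters=[3,1,1,0,1,1,0,1,2,1,2,0,0,1,1,1,0,0,2,4,0,1,1,1,2,1,0,0,2,0,1,0,1,0,2,1,1,2,1,0,0,1,0]
Final counters=[3,1,1,0,1,1,0,1,2,1,2,0,0,1,1,1,0,0,2,4,0,1,1,1,2,1,0,0,2,0,1,0,1,0,2,1,1,2,1,0,0,1,0] -> 28 nonzero

Answer: 28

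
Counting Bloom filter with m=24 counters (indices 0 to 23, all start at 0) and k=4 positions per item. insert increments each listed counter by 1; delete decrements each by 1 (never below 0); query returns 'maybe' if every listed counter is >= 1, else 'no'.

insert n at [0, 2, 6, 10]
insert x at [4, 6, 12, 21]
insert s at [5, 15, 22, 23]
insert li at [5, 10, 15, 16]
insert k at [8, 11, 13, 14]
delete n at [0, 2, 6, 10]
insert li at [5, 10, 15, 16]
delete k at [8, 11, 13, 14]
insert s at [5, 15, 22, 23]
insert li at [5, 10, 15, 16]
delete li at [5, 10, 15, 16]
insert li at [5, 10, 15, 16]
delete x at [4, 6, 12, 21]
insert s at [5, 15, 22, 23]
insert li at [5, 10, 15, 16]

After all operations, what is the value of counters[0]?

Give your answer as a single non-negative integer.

Step 1: insert n at [0, 2, 6, 10] -> counters=[1,0,1,0,0,0,1,0,0,0,1,0,0,0,0,0,0,0,0,0,0,0,0,0]
Step 2: insert x at [4, 6, 12, 21] -> counters=[1,0,1,0,1,0,2,0,0,0,1,0,1,0,0,0,0,0,0,0,0,1,0,0]
Step 3: insert s at [5, 15, 22, 23] -> counters=[1,0,1,0,1,1,2,0,0,0,1,0,1,0,0,1,0,0,0,0,0,1,1,1]
Step 4: insert li at [5, 10, 15, 16] -> counters=[1,0,1,0,1,2,2,0,0,0,2,0,1,0,0,2,1,0,0,0,0,1,1,1]
Step 5: insert k at [8, 11, 13, 14] -> counters=[1,0,1,0,1,2,2,0,1,0,2,1,1,1,1,2,1,0,0,0,0,1,1,1]
Step 6: delete n at [0, 2, 6, 10] -> counters=[0,0,0,0,1,2,1,0,1,0,1,1,1,1,1,2,1,0,0,0,0,1,1,1]
Step 7: insert li at [5, 10, 15, 16] -> counters=[0,0,0,0,1,3,1,0,1,0,2,1,1,1,1,3,2,0,0,0,0,1,1,1]
Step 8: delete k at [8, 11, 13, 14] -> counters=[0,0,0,0,1,3,1,0,0,0,2,0,1,0,0,3,2,0,0,0,0,1,1,1]
Step 9: insert s at [5, 15, 22, 23] -> counters=[0,0,0,0,1,4,1,0,0,0,2,0,1,0,0,4,2,0,0,0,0,1,2,2]
Step 10: insert li at [5, 10, 15, 16] -> counters=[0,0,0,0,1,5,1,0,0,0,3,0,1,0,0,5,3,0,0,0,0,1,2,2]
Step 11: delete li at [5, 10, 15, 16] -> counters=[0,0,0,0,1,4,1,0,0,0,2,0,1,0,0,4,2,0,0,0,0,1,2,2]
Step 12: insert li at [5, 10, 15, 16] -> counters=[0,0,0,0,1,5,1,0,0,0,3,0,1,0,0,5,3,0,0,0,0,1,2,2]
Step 13: delete x at [4, 6, 12, 21] -> counters=[0,0,0,0,0,5,0,0,0,0,3,0,0,0,0,5,3,0,0,0,0,0,2,2]
Step 14: insert s at [5, 15, 22, 23] -> counters=[0,0,0,0,0,6,0,0,0,0,3,0,0,0,0,6,3,0,0,0,0,0,3,3]
Step 15: insert li at [5, 10, 15, 16] -> counters=[0,0,0,0,0,7,0,0,0,0,4,0,0,0,0,7,4,0,0,0,0,0,3,3]
Final counters=[0,0,0,0,0,7,0,0,0,0,4,0,0,0,0,7,4,0,0,0,0,0,3,3] -> counters[0]=0

Answer: 0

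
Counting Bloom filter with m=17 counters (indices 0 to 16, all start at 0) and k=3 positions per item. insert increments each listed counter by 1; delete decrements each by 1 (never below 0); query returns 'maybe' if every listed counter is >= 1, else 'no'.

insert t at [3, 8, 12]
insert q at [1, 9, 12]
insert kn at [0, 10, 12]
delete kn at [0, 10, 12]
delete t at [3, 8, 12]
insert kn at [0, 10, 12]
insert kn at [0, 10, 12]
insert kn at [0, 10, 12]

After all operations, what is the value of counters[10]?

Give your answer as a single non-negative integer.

Answer: 3

Derivation:
Step 1: insert t at [3, 8, 12] -> counters=[0,0,0,1,0,0,0,0,1,0,0,0,1,0,0,0,0]
Step 2: insert q at [1, 9, 12] -> counters=[0,1,0,1,0,0,0,0,1,1,0,0,2,0,0,0,0]
Step 3: insert kn at [0, 10, 12] -> counters=[1,1,0,1,0,0,0,0,1,1,1,0,3,0,0,0,0]
Step 4: delete kn at [0, 10, 12] -> counters=[0,1,0,1,0,0,0,0,1,1,0,0,2,0,0,0,0]
Step 5: delete t at [3, 8, 12] -> counters=[0,1,0,0,0,0,0,0,0,1,0,0,1,0,0,0,0]
Step 6: insert kn at [0, 10, 12] -> counters=[1,1,0,0,0,0,0,0,0,1,1,0,2,0,0,0,0]
Step 7: insert kn at [0, 10, 12] -> counters=[2,1,0,0,0,0,0,0,0,1,2,0,3,0,0,0,0]
Step 8: insert kn at [0, 10, 12] -> counters=[3,1,0,0,0,0,0,0,0,1,3,0,4,0,0,0,0]
Final counters=[3,1,0,0,0,0,0,0,0,1,3,0,4,0,0,0,0] -> counters[10]=3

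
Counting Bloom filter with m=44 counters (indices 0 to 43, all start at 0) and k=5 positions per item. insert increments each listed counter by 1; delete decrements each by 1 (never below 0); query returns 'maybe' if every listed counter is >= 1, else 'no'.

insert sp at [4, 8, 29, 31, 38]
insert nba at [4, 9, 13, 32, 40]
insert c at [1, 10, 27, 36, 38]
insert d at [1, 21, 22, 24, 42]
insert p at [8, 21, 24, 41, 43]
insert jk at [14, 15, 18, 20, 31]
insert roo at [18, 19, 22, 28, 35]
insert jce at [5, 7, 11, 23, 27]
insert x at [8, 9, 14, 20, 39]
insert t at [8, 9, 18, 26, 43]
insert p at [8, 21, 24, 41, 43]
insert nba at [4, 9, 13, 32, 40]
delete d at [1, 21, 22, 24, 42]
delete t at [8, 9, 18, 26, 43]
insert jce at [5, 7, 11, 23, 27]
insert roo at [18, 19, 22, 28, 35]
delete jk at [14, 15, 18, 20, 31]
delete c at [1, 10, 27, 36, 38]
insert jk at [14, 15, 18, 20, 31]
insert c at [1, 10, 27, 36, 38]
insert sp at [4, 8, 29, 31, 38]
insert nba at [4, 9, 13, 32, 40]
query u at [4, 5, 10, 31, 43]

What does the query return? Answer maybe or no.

Answer: maybe

Derivation:
Step 1: insert sp at [4, 8, 29, 31, 38] -> counters=[0,0,0,0,1,0,0,0,1,0,0,0,0,0,0,0,0,0,0,0,0,0,0,0,0,0,0,0,0,1,0,1,0,0,0,0,0,0,1,0,0,0,0,0]
Step 2: insert nba at [4, 9, 13, 32, 40] -> counters=[0,0,0,0,2,0,0,0,1,1,0,0,0,1,0,0,0,0,0,0,0,0,0,0,0,0,0,0,0,1,0,1,1,0,0,0,0,0,1,0,1,0,0,0]
Step 3: insert c at [1, 10, 27, 36, 38] -> counters=[0,1,0,0,2,0,0,0,1,1,1,0,0,1,0,0,0,0,0,0,0,0,0,0,0,0,0,1,0,1,0,1,1,0,0,0,1,0,2,0,1,0,0,0]
Step 4: insert d at [1, 21, 22, 24, 42] -> counters=[0,2,0,0,2,0,0,0,1,1,1,0,0,1,0,0,0,0,0,0,0,1,1,0,1,0,0,1,0,1,0,1,1,0,0,0,1,0,2,0,1,0,1,0]
Step 5: insert p at [8, 21, 24, 41, 43] -> counters=[0,2,0,0,2,0,0,0,2,1,1,0,0,1,0,0,0,0,0,0,0,2,1,0,2,0,0,1,0,1,0,1,1,0,0,0,1,0,2,0,1,1,1,1]
Step 6: insert jk at [14, 15, 18, 20, 31] -> counters=[0,2,0,0,2,0,0,0,2,1,1,0,0,1,1,1,0,0,1,0,1,2,1,0,2,0,0,1,0,1,0,2,1,0,0,0,1,0,2,0,1,1,1,1]
Step 7: insert roo at [18, 19, 22, 28, 35] -> counters=[0,2,0,0,2,0,0,0,2,1,1,0,0,1,1,1,0,0,2,1,1,2,2,0,2,0,0,1,1,1,0,2,1,0,0,1,1,0,2,0,1,1,1,1]
Step 8: insert jce at [5, 7, 11, 23, 27] -> counters=[0,2,0,0,2,1,0,1,2,1,1,1,0,1,1,1,0,0,2,1,1,2,2,1,2,0,0,2,1,1,0,2,1,0,0,1,1,0,2,0,1,1,1,1]
Step 9: insert x at [8, 9, 14, 20, 39] -> counters=[0,2,0,0,2,1,0,1,3,2,1,1,0,1,2,1,0,0,2,1,2,2,2,1,2,0,0,2,1,1,0,2,1,0,0,1,1,0,2,1,1,1,1,1]
Step 10: insert t at [8, 9, 18, 26, 43] -> counters=[0,2,0,0,2,1,0,1,4,3,1,1,0,1,2,1,0,0,3,1,2,2,2,1,2,0,1,2,1,1,0,2,1,0,0,1,1,0,2,1,1,1,1,2]
Step 11: insert p at [8, 21, 24, 41, 43] -> counters=[0,2,0,0,2,1,0,1,5,3,1,1,0,1,2,1,0,0,3,1,2,3,2,1,3,0,1,2,1,1,0,2,1,0,0,1,1,0,2,1,1,2,1,3]
Step 12: insert nba at [4, 9, 13, 32, 40] -> counters=[0,2,0,0,3,1,0,1,5,4,1,1,0,2,2,1,0,0,3,1,2,3,2,1,3,0,1,2,1,1,0,2,2,0,0,1,1,0,2,1,2,2,1,3]
Step 13: delete d at [1, 21, 22, 24, 42] -> counters=[0,1,0,0,3,1,0,1,5,4,1,1,0,2,2,1,0,0,3,1,2,2,1,1,2,0,1,2,1,1,0,2,2,0,0,1,1,0,2,1,2,2,0,3]
Step 14: delete t at [8, 9, 18, 26, 43] -> counters=[0,1,0,0,3,1,0,1,4,3,1,1,0,2,2,1,0,0,2,1,2,2,1,1,2,0,0,2,1,1,0,2,2,0,0,1,1,0,2,1,2,2,0,2]
Step 15: insert jce at [5, 7, 11, 23, 27] -> counters=[0,1,0,0,3,2,0,2,4,3,1,2,0,2,2,1,0,0,2,1,2,2,1,2,2,0,0,3,1,1,0,2,2,0,0,1,1,0,2,1,2,2,0,2]
Step 16: insert roo at [18, 19, 22, 28, 35] -> counters=[0,1,0,0,3,2,0,2,4,3,1,2,0,2,2,1,0,0,3,2,2,2,2,2,2,0,0,3,2,1,0,2,2,0,0,2,1,0,2,1,2,2,0,2]
Step 17: delete jk at [14, 15, 18, 20, 31] -> counters=[0,1,0,0,3,2,0,2,4,3,1,2,0,2,1,0,0,0,2,2,1,2,2,2,2,0,0,3,2,1,0,1,2,0,0,2,1,0,2,1,2,2,0,2]
Step 18: delete c at [1, 10, 27, 36, 38] -> counters=[0,0,0,0,3,2,0,2,4,3,0,2,0,2,1,0,0,0,2,2,1,2,2,2,2,0,0,2,2,1,0,1,2,0,0,2,0,0,1,1,2,2,0,2]
Step 19: insert jk at [14, 15, 18, 20, 31] -> counters=[0,0,0,0,3,2,0,2,4,3,0,2,0,2,2,1,0,0,3,2,2,2,2,2,2,0,0,2,2,1,0,2,2,0,0,2,0,0,1,1,2,2,0,2]
Step 20: insert c at [1, 10, 27, 36, 38] -> counters=[0,1,0,0,3,2,0,2,4,3,1,2,0,2,2,1,0,0,3,2,2,2,2,2,2,0,0,3,2,1,0,2,2,0,0,2,1,0,2,1,2,2,0,2]
Step 21: insert sp at [4, 8, 29, 31, 38] -> counters=[0,1,0,0,4,2,0,2,5,3,1,2,0,2,2,1,0,0,3,2,2,2,2,2,2,0,0,3,2,2,0,3,2,0,0,2,1,0,3,1,2,2,0,2]
Step 22: insert nba at [4, 9, 13, 32, 40] -> counters=[0,1,0,0,5,2,0,2,5,4,1,2,0,3,2,1,0,0,3,2,2,2,2,2,2,0,0,3,2,2,0,3,3,0,0,2,1,0,3,1,3,2,0,2]
Query u: check counters[4]=5 counters[5]=2 counters[10]=1 counters[31]=3 counters[43]=2 -> maybe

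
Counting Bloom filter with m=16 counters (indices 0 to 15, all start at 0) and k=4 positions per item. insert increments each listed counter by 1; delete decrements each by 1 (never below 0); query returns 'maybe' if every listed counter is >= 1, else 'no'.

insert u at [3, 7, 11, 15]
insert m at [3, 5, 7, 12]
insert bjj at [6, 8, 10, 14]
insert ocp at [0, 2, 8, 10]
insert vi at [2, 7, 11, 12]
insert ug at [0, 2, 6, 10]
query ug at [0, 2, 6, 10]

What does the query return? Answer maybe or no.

Answer: maybe

Derivation:
Step 1: insert u at [3, 7, 11, 15] -> counters=[0,0,0,1,0,0,0,1,0,0,0,1,0,0,0,1]
Step 2: insert m at [3, 5, 7, 12] -> counters=[0,0,0,2,0,1,0,2,0,0,0,1,1,0,0,1]
Step 3: insert bjj at [6, 8, 10, 14] -> counters=[0,0,0,2,0,1,1,2,1,0,1,1,1,0,1,1]
Step 4: insert ocp at [0, 2, 8, 10] -> counters=[1,0,1,2,0,1,1,2,2,0,2,1,1,0,1,1]
Step 5: insert vi at [2, 7, 11, 12] -> counters=[1,0,2,2,0,1,1,3,2,0,2,2,2,0,1,1]
Step 6: insert ug at [0, 2, 6, 10] -> counters=[2,0,3,2,0,1,2,3,2,0,3,2,2,0,1,1]
Query ug: check counters[0]=2 counters[2]=3 counters[6]=2 counters[10]=3 -> maybe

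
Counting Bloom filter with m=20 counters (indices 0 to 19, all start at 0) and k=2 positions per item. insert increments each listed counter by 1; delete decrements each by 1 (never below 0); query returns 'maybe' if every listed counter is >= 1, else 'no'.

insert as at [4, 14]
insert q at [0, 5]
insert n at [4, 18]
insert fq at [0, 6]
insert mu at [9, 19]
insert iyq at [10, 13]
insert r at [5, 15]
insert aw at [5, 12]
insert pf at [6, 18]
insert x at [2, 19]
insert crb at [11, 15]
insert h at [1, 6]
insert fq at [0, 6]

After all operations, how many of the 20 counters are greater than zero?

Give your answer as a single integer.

Step 1: insert as at [4, 14] -> counters=[0,0,0,0,1,0,0,0,0,0,0,0,0,0,1,0,0,0,0,0]
Step 2: insert q at [0, 5] -> counters=[1,0,0,0,1,1,0,0,0,0,0,0,0,0,1,0,0,0,0,0]
Step 3: insert n at [4, 18] -> counters=[1,0,0,0,2,1,0,0,0,0,0,0,0,0,1,0,0,0,1,0]
Step 4: insert fq at [0, 6] -> counters=[2,0,0,0,2,1,1,0,0,0,0,0,0,0,1,0,0,0,1,0]
Step 5: insert mu at [9, 19] -> counters=[2,0,0,0,2,1,1,0,0,1,0,0,0,0,1,0,0,0,1,1]
Step 6: insert iyq at [10, 13] -> counters=[2,0,0,0,2,1,1,0,0,1,1,0,0,1,1,0,0,0,1,1]
Step 7: insert r at [5, 15] -> counters=[2,0,0,0,2,2,1,0,0,1,1,0,0,1,1,1,0,0,1,1]
Step 8: insert aw at [5, 12] -> counters=[2,0,0,0,2,3,1,0,0,1,1,0,1,1,1,1,0,0,1,1]
Step 9: insert pf at [6, 18] -> counters=[2,0,0,0,2,3,2,0,0,1,1,0,1,1,1,1,0,0,2,1]
Step 10: insert x at [2, 19] -> counters=[2,0,1,0,2,3,2,0,0,1,1,0,1,1,1,1,0,0,2,2]
Step 11: insert crb at [11, 15] -> counters=[2,0,1,0,2,3,2,0,0,1,1,1,1,1,1,2,0,0,2,2]
Step 12: insert h at [1, 6] -> counters=[2,1,1,0,2,3,3,0,0,1,1,1,1,1,1,2,0,0,2,2]
Step 13: insert fq at [0, 6] -> counters=[3,1,1,0,2,3,4,0,0,1,1,1,1,1,1,2,0,0,2,2]
Final counters=[3,1,1,0,2,3,4,0,0,1,1,1,1,1,1,2,0,0,2,2] -> 15 nonzero

Answer: 15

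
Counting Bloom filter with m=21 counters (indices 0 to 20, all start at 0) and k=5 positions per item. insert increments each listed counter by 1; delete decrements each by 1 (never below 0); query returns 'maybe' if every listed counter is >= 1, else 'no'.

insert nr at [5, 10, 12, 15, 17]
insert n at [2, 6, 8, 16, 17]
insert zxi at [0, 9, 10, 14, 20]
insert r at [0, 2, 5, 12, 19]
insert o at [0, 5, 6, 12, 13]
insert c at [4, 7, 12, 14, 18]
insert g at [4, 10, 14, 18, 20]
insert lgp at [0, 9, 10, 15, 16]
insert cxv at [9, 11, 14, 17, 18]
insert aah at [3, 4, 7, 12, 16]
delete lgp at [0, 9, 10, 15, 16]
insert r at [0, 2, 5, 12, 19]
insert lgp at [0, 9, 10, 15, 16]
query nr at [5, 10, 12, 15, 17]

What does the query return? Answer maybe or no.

Step 1: insert nr at [5, 10, 12, 15, 17] -> counters=[0,0,0,0,0,1,0,0,0,0,1,0,1,0,0,1,0,1,0,0,0]
Step 2: insert n at [2, 6, 8, 16, 17] -> counters=[0,0,1,0,0,1,1,0,1,0,1,0,1,0,0,1,1,2,0,0,0]
Step 3: insert zxi at [0, 9, 10, 14, 20] -> counters=[1,0,1,0,0,1,1,0,1,1,2,0,1,0,1,1,1,2,0,0,1]
Step 4: insert r at [0, 2, 5, 12, 19] -> counters=[2,0,2,0,0,2,1,0,1,1,2,0,2,0,1,1,1,2,0,1,1]
Step 5: insert o at [0, 5, 6, 12, 13] -> counters=[3,0,2,0,0,3,2,0,1,1,2,0,3,1,1,1,1,2,0,1,1]
Step 6: insert c at [4, 7, 12, 14, 18] -> counters=[3,0,2,0,1,3,2,1,1,1,2,0,4,1,2,1,1,2,1,1,1]
Step 7: insert g at [4, 10, 14, 18, 20] -> counters=[3,0,2,0,2,3,2,1,1,1,3,0,4,1,3,1,1,2,2,1,2]
Step 8: insert lgp at [0, 9, 10, 15, 16] -> counters=[4,0,2,0,2,3,2,1,1,2,4,0,4,1,3,2,2,2,2,1,2]
Step 9: insert cxv at [9, 11, 14, 17, 18] -> counters=[4,0,2,0,2,3,2,1,1,3,4,1,4,1,4,2,2,3,3,1,2]
Step 10: insert aah at [3, 4, 7, 12, 16] -> counters=[4,0,2,1,3,3,2,2,1,3,4,1,5,1,4,2,3,3,3,1,2]
Step 11: delete lgp at [0, 9, 10, 15, 16] -> counters=[3,0,2,1,3,3,2,2,1,2,3,1,5,1,4,1,2,3,3,1,2]
Step 12: insert r at [0, 2, 5, 12, 19] -> counters=[4,0,3,1,3,4,2,2,1,2,3,1,6,1,4,1,2,3,3,2,2]
Step 13: insert lgp at [0, 9, 10, 15, 16] -> counters=[5,0,3,1,3,4,2,2,1,3,4,1,6,1,4,2,3,3,3,2,2]
Query nr: check counters[5]=4 counters[10]=4 counters[12]=6 counters[15]=2 counters[17]=3 -> maybe

Answer: maybe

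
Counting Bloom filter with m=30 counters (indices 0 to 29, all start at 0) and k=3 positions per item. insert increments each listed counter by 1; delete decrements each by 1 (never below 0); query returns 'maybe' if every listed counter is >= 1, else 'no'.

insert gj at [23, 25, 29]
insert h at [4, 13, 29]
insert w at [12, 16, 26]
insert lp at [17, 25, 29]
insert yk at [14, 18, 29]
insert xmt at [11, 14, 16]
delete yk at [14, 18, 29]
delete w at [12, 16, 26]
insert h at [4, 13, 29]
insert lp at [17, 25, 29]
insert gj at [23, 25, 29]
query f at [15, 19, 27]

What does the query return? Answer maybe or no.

Answer: no

Derivation:
Step 1: insert gj at [23, 25, 29] -> counters=[0,0,0,0,0,0,0,0,0,0,0,0,0,0,0,0,0,0,0,0,0,0,0,1,0,1,0,0,0,1]
Step 2: insert h at [4, 13, 29] -> counters=[0,0,0,0,1,0,0,0,0,0,0,0,0,1,0,0,0,0,0,0,0,0,0,1,0,1,0,0,0,2]
Step 3: insert w at [12, 16, 26] -> counters=[0,0,0,0,1,0,0,0,0,0,0,0,1,1,0,0,1,0,0,0,0,0,0,1,0,1,1,0,0,2]
Step 4: insert lp at [17, 25, 29] -> counters=[0,0,0,0,1,0,0,0,0,0,0,0,1,1,0,0,1,1,0,0,0,0,0,1,0,2,1,0,0,3]
Step 5: insert yk at [14, 18, 29] -> counters=[0,0,0,0,1,0,0,0,0,0,0,0,1,1,1,0,1,1,1,0,0,0,0,1,0,2,1,0,0,4]
Step 6: insert xmt at [11, 14, 16] -> counters=[0,0,0,0,1,0,0,0,0,0,0,1,1,1,2,0,2,1,1,0,0,0,0,1,0,2,1,0,0,4]
Step 7: delete yk at [14, 18, 29] -> counters=[0,0,0,0,1,0,0,0,0,0,0,1,1,1,1,0,2,1,0,0,0,0,0,1,0,2,1,0,0,3]
Step 8: delete w at [12, 16, 26] -> counters=[0,0,0,0,1,0,0,0,0,0,0,1,0,1,1,0,1,1,0,0,0,0,0,1,0,2,0,0,0,3]
Step 9: insert h at [4, 13, 29] -> counters=[0,0,0,0,2,0,0,0,0,0,0,1,0,2,1,0,1,1,0,0,0,0,0,1,0,2,0,0,0,4]
Step 10: insert lp at [17, 25, 29] -> counters=[0,0,0,0,2,0,0,0,0,0,0,1,0,2,1,0,1,2,0,0,0,0,0,1,0,3,0,0,0,5]
Step 11: insert gj at [23, 25, 29] -> counters=[0,0,0,0,2,0,0,0,0,0,0,1,0,2,1,0,1,2,0,0,0,0,0,2,0,4,0,0,0,6]
Query f: check counters[15]=0 counters[19]=0 counters[27]=0 -> no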